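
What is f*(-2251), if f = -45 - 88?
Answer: 299383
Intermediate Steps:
f = -133
f*(-2251) = -133*(-2251) = 299383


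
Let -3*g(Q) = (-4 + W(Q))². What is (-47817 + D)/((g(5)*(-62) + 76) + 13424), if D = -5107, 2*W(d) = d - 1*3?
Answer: -26462/6843 ≈ -3.8670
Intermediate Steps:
W(d) = -3/2 + d/2 (W(d) = (d - 1*3)/2 = (d - 3)/2 = (-3 + d)/2 = -3/2 + d/2)
g(Q) = -(-11/2 + Q/2)²/3 (g(Q) = -(-4 + (-3/2 + Q/2))²/3 = -(-11/2 + Q/2)²/3)
(-47817 + D)/((g(5)*(-62) + 76) + 13424) = (-47817 - 5107)/((-(-11 + 5)²/12*(-62) + 76) + 13424) = -52924/((-1/12*(-6)²*(-62) + 76) + 13424) = -52924/((-1/12*36*(-62) + 76) + 13424) = -52924/((-3*(-62) + 76) + 13424) = -52924/((186 + 76) + 13424) = -52924/(262 + 13424) = -52924/13686 = -52924*1/13686 = -26462/6843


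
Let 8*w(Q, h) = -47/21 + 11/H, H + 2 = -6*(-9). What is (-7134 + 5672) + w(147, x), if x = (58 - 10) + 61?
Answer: -12774245/8736 ≈ -1462.3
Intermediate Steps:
x = 109 (x = 48 + 61 = 109)
H = 52 (H = -2 - 6*(-9) = -2 + 54 = 52)
w(Q, h) = -2213/8736 (w(Q, h) = (-47/21 + 11/52)/8 = (1/8)*(-2213/1092) = -2213/8736)
(-7134 + 5672) + w(147, x) = (-7134 + 5672) - 2213/8736 = -1462 - 2213/8736 = -12774245/8736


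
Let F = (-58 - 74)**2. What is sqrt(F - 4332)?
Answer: 2*sqrt(3273) ≈ 114.42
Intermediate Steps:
F = 17424 (F = (-132)**2 = 17424)
sqrt(F - 4332) = sqrt(17424 - 4332) = sqrt(13092) = 2*sqrt(3273)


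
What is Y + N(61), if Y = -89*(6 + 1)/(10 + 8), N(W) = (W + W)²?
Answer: 267289/18 ≈ 14849.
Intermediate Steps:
N(W) = 4*W² (N(W) = (2*W)² = 4*W²)
Y = -623/18 ≈ -34.611
Y + N(61) = -623/18 + 4*61² = -623/18 + 4*3721 = -623/18 + 14884 = 267289/18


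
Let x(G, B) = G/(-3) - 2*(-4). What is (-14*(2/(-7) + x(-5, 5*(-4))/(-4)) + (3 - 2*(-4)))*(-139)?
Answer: -40727/6 ≈ -6787.8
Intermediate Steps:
x(G, B) = 8 - G/3 (x(G, B) = G*(-1/3) + 8 = -G/3 + 8 = 8 - G/3)
(-14*(2/(-7) + x(-5, 5*(-4))/(-4)) + (3 - 2*(-4)))*(-139) = (-14*(2/(-7) + (8 - 1/3*(-5))/(-4)) + (3 - 2*(-4)))*(-139) = (-14*(2*(-1/7) + (8 + 5/3)*(-1/4)) + (3 + 8))*(-139) = (-14*(-2/7 + (29/3)*(-1/4)) + 11)*(-139) = (-14*(-2/7 - 29/12) + 11)*(-139) = (-14*(-227/84) + 11)*(-139) = (227/6 + 11)*(-139) = (293/6)*(-139) = -40727/6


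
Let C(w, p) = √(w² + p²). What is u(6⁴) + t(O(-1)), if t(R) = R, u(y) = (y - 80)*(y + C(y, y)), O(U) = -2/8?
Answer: 6303743/4 + 1575936*√2 ≈ 3.8046e+6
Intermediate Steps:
C(w, p) = √(p² + w²)
O(U) = -¼ (O(U) = -2*⅛ = -¼)
u(y) = (-80 + y)*(y + √2*√(y²)) (u(y) = (y - 80)*(y + √(y² + y²)) = (-80 + y)*(y + √(2*y²)) = (-80 + y)*(y + √2*√(y²)))
u(6⁴) + t(O(-1)) = ((6⁴)² - 80*6⁴ - 80*√2*√((6⁴)²) + 6⁴*√2*√((6⁴)²)) - ¼ = (1296² - 80*1296 - 80*√2*√(1296²) + 1296*√2*√(1296²)) - ¼ = (1679616 - 103680 - 80*√2*√1679616 + 1296*√2*√1679616) - ¼ = (1679616 - 103680 - 80*√2*1296 + 1296*√2*1296) - ¼ = (1679616 - 103680 - 103680*√2 + 1679616*√2) - ¼ = (1575936 + 1575936*√2) - ¼ = 6303743/4 + 1575936*√2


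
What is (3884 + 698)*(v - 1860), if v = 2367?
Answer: 2323074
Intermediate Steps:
(3884 + 698)*(v - 1860) = (3884 + 698)*(2367 - 1860) = 4582*507 = 2323074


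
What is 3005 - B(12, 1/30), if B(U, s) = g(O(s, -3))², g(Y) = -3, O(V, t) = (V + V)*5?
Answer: 2996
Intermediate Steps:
O(V, t) = 10*V (O(V, t) = (2*V)*5 = 10*V)
B(U, s) = 9 (B(U, s) = (-3)² = 9)
3005 - B(12, 1/30) = 3005 - 1*9 = 3005 - 9 = 2996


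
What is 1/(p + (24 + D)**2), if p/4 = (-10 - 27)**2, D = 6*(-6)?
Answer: 1/5620 ≈ 0.00017794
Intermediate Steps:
D = -36
p = 5476 (p = 4*(-10 - 27)**2 = 4*(-37)**2 = 4*1369 = 5476)
1/(p + (24 + D)**2) = 1/(5476 + (24 - 36)**2) = 1/(5476 + (-12)**2) = 1/(5476 + 144) = 1/5620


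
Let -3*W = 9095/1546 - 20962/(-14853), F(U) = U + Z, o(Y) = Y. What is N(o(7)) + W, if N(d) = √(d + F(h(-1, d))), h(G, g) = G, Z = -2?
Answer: -29718859/68888214 ≈ -0.43141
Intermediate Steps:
F(U) = -2 + U (F(U) = U - 2 = -2 + U)
W = -167495287/68888214 (W = -(9095/1546 - 20962/(-14853))/3 = -(9095*(1/1546) - 20962*(-1/14853))/3 = -(9095/1546 + 20962/14853)/3 = -⅓*167495287/22962738 = -167495287/68888214 ≈ -2.4314)
N(d) = √(-3 + d) (N(d) = √(d + (-2 - 1)) = √(d - 3) = √(-3 + d))
N(o(7)) + W = √(-3 + 7) - 167495287/68888214 = √4 - 167495287/68888214 = 2 - 167495287/68888214 = -29718859/68888214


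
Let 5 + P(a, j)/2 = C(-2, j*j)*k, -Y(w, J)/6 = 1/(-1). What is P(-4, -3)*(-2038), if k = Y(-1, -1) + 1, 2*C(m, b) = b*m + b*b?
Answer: -878378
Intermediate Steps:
Y(w, J) = 6 (Y(w, J) = -6/(-1) = -6*(-1) = 6)
C(m, b) = b²/2 + b*m/2 (C(m, b) = (b*m + b*b)/2 = (b*m + b²)/2 = (b² + b*m)/2 = b²/2 + b*m/2)
k = 7 (k = 6 + 1 = 7)
P(a, j) = -10 + 7*j²*(-2 + j²) (P(a, j) = -10 + 2*(((j*j)*(j*j - 2)/2)*7) = -10 + 2*((j²*(j² - 2)/2)*7) = -10 + 2*((j²*(-2 + j²)/2)*7) = -10 + 2*(7*j²*(-2 + j²)/2) = -10 + 7*j²*(-2 + j²))
P(-4, -3)*(-2038) = (-10 + 7*(-3)²*(-2 + (-3)²))*(-2038) = (-10 + 7*9*(-2 + 9))*(-2038) = (-10 + 7*9*7)*(-2038) = (-10 + 441)*(-2038) = 431*(-2038) = -878378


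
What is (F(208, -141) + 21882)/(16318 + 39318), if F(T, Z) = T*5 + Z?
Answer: 22781/55636 ≈ 0.40946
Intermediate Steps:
F(T, Z) = Z + 5*T (F(T, Z) = 5*T + Z = Z + 5*T)
(F(208, -141) + 21882)/(16318 + 39318) = ((-141 + 5*208) + 21882)/(16318 + 39318) = ((-141 + 1040) + 21882)/55636 = (899 + 21882)*(1/55636) = 22781*(1/55636) = 22781/55636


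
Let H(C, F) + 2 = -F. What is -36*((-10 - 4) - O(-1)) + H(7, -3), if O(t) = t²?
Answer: 541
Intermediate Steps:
H(C, F) = -2 - F
-36*((-10 - 4) - O(-1)) + H(7, -3) = -36*((-10 - 4) - 1*(-1)²) + (-2 - 1*(-3)) = -36*(-14 - 1*1) + (-2 + 3) = -36*(-14 - 1) + 1 = -36*(-15) + 1 = 540 + 1 = 541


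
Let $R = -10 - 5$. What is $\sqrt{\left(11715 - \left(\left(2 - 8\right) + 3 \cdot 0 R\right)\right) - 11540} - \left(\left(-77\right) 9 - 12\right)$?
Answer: $705 + \sqrt{181} \approx 718.45$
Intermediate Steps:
$R = -15$ ($R = -10 - 5 = -15$)
$\sqrt{\left(11715 - \left(\left(2 - 8\right) + 3 \cdot 0 R\right)\right) - 11540} - \left(\left(-77\right) 9 - 12\right) = \sqrt{\left(11715 - \left(\left(2 - 8\right) + 3 \cdot 0 \left(-15\right)\right)\right) - 11540} - \left(\left(-77\right) 9 - 12\right) = \sqrt{\left(11715 - \left(\left(2 - 8\right) + 0 \left(-15\right)\right)\right) - 11540} - \left(-693 - 12\right) = \sqrt{\left(11715 - \left(-6 + 0\right)\right) - 11540} - -705 = \sqrt{\left(11715 - -6\right) - 11540} + 705 = \sqrt{\left(11715 + 6\right) - 11540} + 705 = \sqrt{11721 - 11540} + 705 = \sqrt{181} + 705 = 705 + \sqrt{181}$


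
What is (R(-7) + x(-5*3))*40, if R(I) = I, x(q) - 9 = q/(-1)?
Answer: 680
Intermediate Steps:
x(q) = 9 - q (x(q) = 9 + q/(-1) = 9 + q*(-1) = 9 - q)
(R(-7) + x(-5*3))*40 = (-7 + (9 - (-5)*3))*40 = (-7 + (9 - 1*(-15)))*40 = (-7 + (9 + 15))*40 = (-7 + 24)*40 = 17*40 = 680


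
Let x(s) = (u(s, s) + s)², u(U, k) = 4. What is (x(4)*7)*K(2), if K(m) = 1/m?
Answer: 224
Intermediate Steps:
x(s) = (4 + s)²
(x(4)*7)*K(2) = ((4 + 4)²*7)/2 = (8²*7)*(½) = (64*7)*(½) = 448*(½) = 224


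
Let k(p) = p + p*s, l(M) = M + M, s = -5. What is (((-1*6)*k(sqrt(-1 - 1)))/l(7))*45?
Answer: 540*I*sqrt(2)/7 ≈ 109.1*I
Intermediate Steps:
l(M) = 2*M
k(p) = -4*p (k(p) = p + p*(-5) = p - 5*p = -4*p)
(((-1*6)*k(sqrt(-1 - 1)))/l(7))*45 = (((-1*6)*(-4*sqrt(-1 - 1)))/((2*7)))*45 = ((-(-24)*sqrt(-2))/14)*45 = ((-(-24)*I*sqrt(2))/14)*45 = ((24*I*sqrt(2))/14)*45 = (12*I*sqrt(2)/7)*45 = 540*I*sqrt(2)/7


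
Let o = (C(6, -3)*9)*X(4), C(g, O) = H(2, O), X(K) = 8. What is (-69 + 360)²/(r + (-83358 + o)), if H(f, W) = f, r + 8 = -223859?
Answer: -84681/307081 ≈ -0.27576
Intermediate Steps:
r = -223867 (r = -8 - 223859 = -223867)
C(g, O) = 2
o = 144 (o = (2*9)*8 = 18*8 = 144)
(-69 + 360)²/(r + (-83358 + o)) = (-69 + 360)²/(-223867 + (-83358 + 144)) = 291²/(-223867 - 83214) = 84681/(-307081) = 84681*(-1/307081) = -84681/307081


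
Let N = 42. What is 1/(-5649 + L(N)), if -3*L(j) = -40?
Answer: -3/16907 ≈ -0.00017744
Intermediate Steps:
L(j) = 40/3 (L(j) = -⅓*(-40) = 40/3)
1/(-5649 + L(N)) = 1/(-5649 + 40/3) = 1/(-16907/3) = -3/16907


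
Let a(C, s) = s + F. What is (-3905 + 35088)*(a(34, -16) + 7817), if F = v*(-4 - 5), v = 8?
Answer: 241013407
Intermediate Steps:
F = -72 (F = 8*(-4 - 5) = 8*(-9) = -72)
a(C, s) = -72 + s (a(C, s) = s - 72 = -72 + s)
(-3905 + 35088)*(a(34, -16) + 7817) = (-3905 + 35088)*((-72 - 16) + 7817) = 31183*(-88 + 7817) = 31183*7729 = 241013407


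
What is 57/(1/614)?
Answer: 34998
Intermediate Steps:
57/(1/614) = 57*614 = 34998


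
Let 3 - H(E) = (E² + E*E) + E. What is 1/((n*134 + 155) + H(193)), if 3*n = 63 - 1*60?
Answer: -1/74399 ≈ -1.3441e-5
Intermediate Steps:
H(E) = 3 - E - 2*E² (H(E) = 3 - ((E² + E*E) + E) = 3 - ((E² + E²) + E) = 3 - (2*E² + E) = 3 - (E + 2*E²) = 3 + (-E - 2*E²) = 3 - E - 2*E²)
n = 1 (n = (63 - 1*60)/3 = (63 - 60)/3 = (⅓)*3 = 1)
1/((n*134 + 155) + H(193)) = 1/((1*134 + 155) + (3 - 1*193 - 2*193²)) = 1/((134 + 155) + (3 - 193 - 2*37249)) = 1/(289 + (3 - 193 - 74498)) = 1/(289 - 74688) = 1/(-74399) = -1/74399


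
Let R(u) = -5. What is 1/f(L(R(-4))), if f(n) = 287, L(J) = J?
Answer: 1/287 ≈ 0.0034843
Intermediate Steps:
1/f(L(R(-4))) = 1/287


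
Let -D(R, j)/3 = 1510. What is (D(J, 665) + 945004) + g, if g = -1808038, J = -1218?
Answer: -867564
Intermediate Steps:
D(R, j) = -4530 (D(R, j) = -3*1510 = -4530)
(D(J, 665) + 945004) + g = (-4530 + 945004) - 1808038 = 940474 - 1808038 = -867564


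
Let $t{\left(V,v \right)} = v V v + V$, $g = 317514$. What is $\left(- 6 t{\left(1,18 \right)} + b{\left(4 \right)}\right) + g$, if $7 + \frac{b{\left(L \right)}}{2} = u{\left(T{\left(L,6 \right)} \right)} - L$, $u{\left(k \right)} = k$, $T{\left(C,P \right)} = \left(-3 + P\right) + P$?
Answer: $315560$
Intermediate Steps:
$T{\left(C,P \right)} = -3 + 2 P$
$t{\left(V,v \right)} = V + V v^{2}$ ($t{\left(V,v \right)} = V v v + V = V v^{2} + V = V + V v^{2}$)
$b{\left(L \right)} = 4 - 2 L$ ($b{\left(L \right)} = -14 + 2 \left(\left(-3 + 2 \cdot 6\right) - L\right) = -14 + 2 \left(\left(-3 + 12\right) - L\right) = -14 + 2 \left(9 - L\right) = -14 - \left(-18 + 2 L\right) = 4 - 2 L$)
$\left(- 6 t{\left(1,18 \right)} + b{\left(4 \right)}\right) + g = \left(- 6 \cdot 1 \left(1 + 18^{2}\right) + \left(4 - 8\right)\right) + 317514 = \left(- 6 \cdot 1 \left(1 + 324\right) + \left(4 - 8\right)\right) + 317514 = \left(- 6 \cdot 1 \cdot 325 - 4\right) + 317514 = \left(\left(-6\right) 325 - 4\right) + 317514 = \left(-1950 - 4\right) + 317514 = -1954 + 317514 = 315560$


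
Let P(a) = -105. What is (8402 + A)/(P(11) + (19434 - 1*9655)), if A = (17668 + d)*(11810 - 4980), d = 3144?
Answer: 10153883/691 ≈ 14694.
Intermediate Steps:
A = 142145960 (A = (17668 + 3144)*(11810 - 4980) = 20812*6830 = 142145960)
(8402 + A)/(P(11) + (19434 - 1*9655)) = (8402 + 142145960)/(-105 + (19434 - 1*9655)) = 142154362/(-105 + (19434 - 9655)) = 142154362/(-105 + 9779) = 142154362/9674 = 142154362*(1/9674) = 10153883/691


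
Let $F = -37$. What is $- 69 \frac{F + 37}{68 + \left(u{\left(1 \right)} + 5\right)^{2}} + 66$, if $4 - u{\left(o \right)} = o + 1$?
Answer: $66$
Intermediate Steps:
$u{\left(o \right)} = 3 - o$ ($u{\left(o \right)} = 4 - \left(o + 1\right) = 4 - \left(1 + o\right) = 3 - o$)
$- 69 \frac{F + 37}{68 + \left(u{\left(1 \right)} + 5\right)^{2}} + 66 = - 69 \frac{-37 + 37}{68 + \left(\left(3 - 1\right) + 5\right)^{2}} + 66 = - 69 \frac{0}{68 + \left(\left(3 - 1\right) + 5\right)^{2}} + 66 = - 69 \frac{0}{68 + \left(2 + 5\right)^{2}} + 66 = - 69 \frac{0}{68 + 7^{2}} + 66 = - 69 \frac{0}{68 + 49} + 66 = - 69 \cdot \frac{0}{117} + 66 = - 69 \cdot 0 \cdot \frac{1}{117} + 66 = \left(-69\right) 0 + 66 = 0 + 66 = 66$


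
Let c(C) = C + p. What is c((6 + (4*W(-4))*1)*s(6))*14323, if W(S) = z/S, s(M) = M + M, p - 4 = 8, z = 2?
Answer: 859380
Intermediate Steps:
p = 12 (p = 4 + 8 = 12)
s(M) = 2*M
W(S) = 2/S
c(C) = 12 + C (c(C) = C + 12 = 12 + C)
c((6 + (4*W(-4))*1)*s(6))*14323 = (12 + (6 + (4*(2/(-4)))*1)*(2*6))*14323 = (12 + (6 + (4*(2*(-¼)))*1)*12)*14323 = (12 + (6 + (4*(-½))*1)*12)*14323 = (12 + (6 - 2*1)*12)*14323 = (12 + (6 - 2)*12)*14323 = (12 + 4*12)*14323 = (12 + 48)*14323 = 60*14323 = 859380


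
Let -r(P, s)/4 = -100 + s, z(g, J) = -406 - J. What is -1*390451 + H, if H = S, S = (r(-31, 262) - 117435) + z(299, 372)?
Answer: -509312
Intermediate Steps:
r(P, s) = 400 - 4*s (r(P, s) = -4*(-100 + s) = 400 - 4*s)
S = -118861 (S = ((400 - 4*262) - 117435) + (-406 - 1*372) = ((400 - 1048) - 117435) + (-406 - 372) = (-648 - 117435) - 778 = -118083 - 778 = -118861)
H = -118861
-1*390451 + H = -1*390451 - 118861 = -390451 - 118861 = -509312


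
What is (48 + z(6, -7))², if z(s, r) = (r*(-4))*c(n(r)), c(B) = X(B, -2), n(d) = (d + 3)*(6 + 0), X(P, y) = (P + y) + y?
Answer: 541696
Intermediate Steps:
X(P, y) = P + 2*y
n(d) = 18 + 6*d (n(d) = (3 + d)*6 = 18 + 6*d)
c(B) = -4 + B (c(B) = B + 2*(-2) = B - 4 = -4 + B)
z(s, r) = -4*r*(14 + 6*r) (z(s, r) = (r*(-4))*(-4 + (18 + 6*r)) = (-4*r)*(14 + 6*r) = -4*r*(14 + 6*r))
(48 + z(6, -7))² = (48 - 8*(-7)*(7 + 3*(-7)))² = (48 - 8*(-7)*(7 - 21))² = (48 - 8*(-7)*(-14))² = (48 - 784)² = (-736)² = 541696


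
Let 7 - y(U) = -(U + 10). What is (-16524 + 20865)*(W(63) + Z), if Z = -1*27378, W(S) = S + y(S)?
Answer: -118227135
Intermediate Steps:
y(U) = 17 + U (y(U) = 7 - (-1)*(U + 10) = 7 - (-1)*(10 + U) = 7 - (-10 - U) = 7 + (10 + U) = 17 + U)
W(S) = 17 + 2*S (W(S) = S + (17 + S) = 17 + 2*S)
Z = -27378
(-16524 + 20865)*(W(63) + Z) = (-16524 + 20865)*((17 + 2*63) - 27378) = 4341*((17 + 126) - 27378) = 4341*(143 - 27378) = 4341*(-27235) = -118227135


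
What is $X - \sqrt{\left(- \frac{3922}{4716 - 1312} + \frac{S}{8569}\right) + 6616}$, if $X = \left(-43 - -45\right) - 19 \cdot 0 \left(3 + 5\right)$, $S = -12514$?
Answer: $2 - \frac{\sqrt{1027542788518642}}{394174} \approx -79.323$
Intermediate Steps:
$X = 2$ ($X = \left(-43 + 45\right) - 19 \cdot 0 \cdot 8 = 2 - 0 = 2 + 0 = 2$)
$X - \sqrt{\left(- \frac{3922}{4716 - 1312} + \frac{S}{8569}\right) + 6616} = 2 - \sqrt{\left(- \frac{3922}{4716 - 1312} - \frac{12514}{8569}\right) + 6616} = 2 - \sqrt{\left(- \frac{3922}{3404} - \frac{12514}{8569}\right) + 6616} = 2 - \sqrt{\left(\left(-3922\right) \frac{1}{3404} - \frac{12514}{8569}\right) + 6616} = 2 - \sqrt{\left(- \frac{53}{46} - \frac{12514}{8569}\right) + 6616} = 2 - \sqrt{- \frac{1029801}{394174} + 6616} = 2 - \sqrt{\frac{2606825383}{394174}} = 2 - \frac{\sqrt{1027542788518642}}{394174}$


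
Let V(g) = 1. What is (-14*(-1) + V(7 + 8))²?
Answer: 225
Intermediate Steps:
(-14*(-1) + V(7 + 8))² = (-14*(-1) + 1)² = (14 + 1)² = 15² = 225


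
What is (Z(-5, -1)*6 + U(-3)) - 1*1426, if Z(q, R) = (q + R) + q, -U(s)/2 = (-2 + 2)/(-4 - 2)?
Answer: -1492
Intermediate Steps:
U(s) = 0 (U(s) = -2*(-2 + 2)/(-4 - 2) = -0/(-6) = -0*(-1)/6 = -2*0 = 0)
Z(q, R) = R + 2*q (Z(q, R) = (R + q) + q = R + 2*q)
(Z(-5, -1)*6 + U(-3)) - 1*1426 = ((-1 + 2*(-5))*6 + 0) - 1*1426 = ((-1 - 10)*6 + 0) - 1426 = (-11*6 + 0) - 1426 = (-66 + 0) - 1426 = -66 - 1426 = -1492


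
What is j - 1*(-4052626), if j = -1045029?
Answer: 3007597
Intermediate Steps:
j - 1*(-4052626) = -1045029 - 1*(-4052626) = -1045029 + 4052626 = 3007597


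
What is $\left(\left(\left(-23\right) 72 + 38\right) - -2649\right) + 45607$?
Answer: $46638$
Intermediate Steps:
$\left(\left(\left(-23\right) 72 + 38\right) - -2649\right) + 45607 = \left(\left(-1656 + 38\right) + 2649\right) + 45607 = \left(-1618 + 2649\right) + 45607 = 1031 + 45607 = 46638$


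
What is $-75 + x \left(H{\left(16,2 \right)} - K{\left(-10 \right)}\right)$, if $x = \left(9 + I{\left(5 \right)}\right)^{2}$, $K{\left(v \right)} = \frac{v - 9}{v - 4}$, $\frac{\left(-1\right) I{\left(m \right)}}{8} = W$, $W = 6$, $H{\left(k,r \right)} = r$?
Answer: $\frac{12639}{14} \approx 902.79$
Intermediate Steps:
$I{\left(m \right)} = -48$ ($I{\left(m \right)} = \left(-8\right) 6 = -48$)
$K{\left(v \right)} = \frac{-9 + v}{-4 + v}$
$x = 1521$ ($x = \left(9 - 48\right)^{2} = \left(-39\right)^{2} = 1521$)
$-75 + x \left(H{\left(16,2 \right)} - K{\left(-10 \right)}\right) = -75 + 1521 \left(2 - \frac{-9 - 10}{-4 - 10}\right) = -75 + 1521 \left(2 - \frac{1}{-14} \left(-19\right)\right) = -75 + 1521 \left(2 - \left(- \frac{1}{14}\right) \left(-19\right)\right) = -75 + 1521 \left(2 - \frac{19}{14}\right) = -75 + 1521 \cdot \frac{9}{14} = -75 + \frac{13689}{14} = \frac{12639}{14}$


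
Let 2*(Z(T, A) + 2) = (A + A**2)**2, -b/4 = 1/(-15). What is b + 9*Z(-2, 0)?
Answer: -266/15 ≈ -17.733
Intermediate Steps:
b = 4/15 (b = -4/(-15) = -4*(-1/15) = 4/15 ≈ 0.26667)
Z(T, A) = -2 + (A + A**2)**2/2
b + 9*Z(-2, 0) = 4/15 + 9*(-2 + (1/2)*0**2*(1 + 0)**2) = 4/15 + 9*(-2 + (1/2)*0*1**2) = 4/15 + 9*(-2 + (1/2)*0*1) = 4/15 + 9*(-2 + 0) = 4/15 + 9*(-2) = 4/15 - 18 = -266/15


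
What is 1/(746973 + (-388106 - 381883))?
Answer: -1/23016 ≈ -4.3448e-5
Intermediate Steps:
1/(746973 + (-388106 - 381883)) = 1/(746973 - 769989) = 1/(-23016) = -1/23016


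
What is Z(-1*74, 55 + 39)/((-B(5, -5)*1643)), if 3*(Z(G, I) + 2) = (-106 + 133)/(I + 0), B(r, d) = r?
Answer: 179/772210 ≈ 0.00023180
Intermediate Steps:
Z(G, I) = -2 + 9/I (Z(G, I) = -2 + ((-106 + 133)/(I + 0))/3 = -2 + (27/I)/3 = -2 + 9/I)
Z(-1*74, 55 + 39)/((-B(5, -5)*1643)) = (-2 + 9/(55 + 39))/((-1*5*1643)) = (-2 + 9/94)/((-5*1643)) = (-2 + 9*(1/94))/(-8215) = (-2 + 9/94)*(-1/8215) = -179/94*(-1/8215) = 179/772210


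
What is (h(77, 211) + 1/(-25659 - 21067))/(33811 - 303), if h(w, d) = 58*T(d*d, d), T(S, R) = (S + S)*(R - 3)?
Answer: 50193194799487/1565694808 ≈ 32058.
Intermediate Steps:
T(S, R) = 2*S*(-3 + R) (T(S, R) = (2*S)*(-3 + R) = 2*S*(-3 + R))
h(w, d) = 116*d²*(-3 + d) (h(w, d) = 58*(2*(d*d)*(-3 + d)) = 58*(2*d²*(-3 + d)) = 116*d²*(-3 + d))
(h(77, 211) + 1/(-25659 - 21067))/(33811 - 303) = (116*211²*(-3 + 211) + 1/(-25659 - 21067))/(33811 - 303) = (116*44521*208 + 1/(-46726))/33508 = (1074202688 - 1/46726)*(1/33508) = (50193194799487/46726)*(1/33508) = 50193194799487/1565694808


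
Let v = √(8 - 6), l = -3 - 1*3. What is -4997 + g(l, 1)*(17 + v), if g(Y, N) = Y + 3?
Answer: -5048 - 3*√2 ≈ -5052.2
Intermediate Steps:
l = -6 (l = -3 - 3 = -6)
g(Y, N) = 3 + Y
v = √2 ≈ 1.4142
-4997 + g(l, 1)*(17 + v) = -4997 + (3 - 6)*(17 + √2) = -4997 - 3*(17 + √2) = -4997 + (-51 - 3*√2) = -5048 - 3*√2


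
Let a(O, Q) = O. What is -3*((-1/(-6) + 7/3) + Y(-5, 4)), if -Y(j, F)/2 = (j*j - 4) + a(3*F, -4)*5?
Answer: 957/2 ≈ 478.50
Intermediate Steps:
Y(j, F) = 8 - 30*F - 2*j**2 (Y(j, F) = -2*((j*j - 4) + (3*F)*5) = -2*((j**2 - 4) + 15*F) = -2*((-4 + j**2) + 15*F) = -2*(-4 + j**2 + 15*F) = 8 - 30*F - 2*j**2)
-3*((-1/(-6) + 7/3) + Y(-5, 4)) = -3*((-1/(-6) + 7/3) + (8 - 30*4 - 2*(-5)**2)) = -3*((-1*(-1/6) + 7*(1/3)) + (8 - 120 - 2*25)) = -3*((1/6 + 7/3) + (8 - 120 - 50)) = -3*(5/2 - 162) = -3*(-319/2) = 957/2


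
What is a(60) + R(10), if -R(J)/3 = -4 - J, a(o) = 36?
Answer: 78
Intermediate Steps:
R(J) = 12 + 3*J (R(J) = -3*(-4 - J) = 12 + 3*J)
a(60) + R(10) = 36 + (12 + 3*10) = 36 + (12 + 30) = 36 + 42 = 78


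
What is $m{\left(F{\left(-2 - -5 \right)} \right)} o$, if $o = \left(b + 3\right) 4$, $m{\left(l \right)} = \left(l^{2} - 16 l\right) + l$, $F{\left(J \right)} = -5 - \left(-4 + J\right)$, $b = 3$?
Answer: $1824$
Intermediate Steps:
$F{\left(J \right)} = -1 - J$
$m{\left(l \right)} = l^{2} - 15 l$
$o = 24$ ($o = \left(3 + 3\right) 4 = 6 \cdot 4 = 24$)
$m{\left(F{\left(-2 - -5 \right)} \right)} o = \left(-1 - \left(-2 - -5\right)\right) \left(-15 - \left(-1 + 5\right)\right) 24 = \left(-1 - \left(-2 + 5\right)\right) \left(-15 - 4\right) 24 = \left(-1 - 3\right) \left(-15 - 4\right) 24 = - 4 \left(-15 - 4\right) 24 = \left(-4\right) \left(-19\right) 24 = 76 \cdot 24 = 1824$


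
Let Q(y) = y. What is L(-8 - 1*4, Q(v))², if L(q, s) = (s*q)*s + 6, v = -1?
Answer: 36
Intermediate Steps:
L(q, s) = 6 + q*s² (L(q, s) = (q*s)*s + 6 = q*s² + 6 = 6 + q*s²)
L(-8 - 1*4, Q(v))² = (6 + (-8 - 1*4)*(-1)²)² = (6 + (-8 - 4)*1)² = (6 - 12*1)² = (6 - 12)² = (-6)² = 36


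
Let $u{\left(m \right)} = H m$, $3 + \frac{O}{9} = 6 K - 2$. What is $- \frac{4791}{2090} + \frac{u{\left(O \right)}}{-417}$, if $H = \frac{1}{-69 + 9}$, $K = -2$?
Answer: $- \frac{1335451}{581020} \approx -2.2985$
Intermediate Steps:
$O = -153$ ($O = -27 + 9 \left(6 \left(-2\right) - 2\right) = -27 + 9 \left(-12 - 2\right) = -27 + 9 \left(-14\right) = -27 - 126 = -153$)
$H = - \frac{1}{60}$ ($H = \frac{1}{-60} = - \frac{1}{60} \approx -0.016667$)
$u{\left(m \right)} = - \frac{m}{60}$
$- \frac{4791}{2090} + \frac{u{\left(O \right)}}{-417} = - \frac{4791}{2090} + \frac{\left(- \frac{1}{60}\right) \left(-153\right)}{-417} = \left(-4791\right) \frac{1}{2090} + \frac{51}{20} \left(- \frac{1}{417}\right) = - \frac{4791}{2090} - \frac{17}{2780} = - \frac{1335451}{581020}$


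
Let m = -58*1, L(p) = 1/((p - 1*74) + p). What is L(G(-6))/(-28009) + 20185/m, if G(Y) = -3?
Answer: -22614466571/64980880 ≈ -348.02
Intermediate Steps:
L(p) = 1/(-74 + 2*p) (L(p) = 1/((p - 74) + p) = 1/((-74 + p) + p) = 1/(-74 + 2*p))
m = -58
L(G(-6))/(-28009) + 20185/m = (1/(2*(-37 - 3)))/(-28009) + 20185/(-58) = ((½)/(-40))*(-1/28009) + 20185*(-1/58) = ((½)*(-1/40))*(-1/28009) - 20185/58 = -1/80*(-1/28009) - 20185/58 = 1/2240720 - 20185/58 = -22614466571/64980880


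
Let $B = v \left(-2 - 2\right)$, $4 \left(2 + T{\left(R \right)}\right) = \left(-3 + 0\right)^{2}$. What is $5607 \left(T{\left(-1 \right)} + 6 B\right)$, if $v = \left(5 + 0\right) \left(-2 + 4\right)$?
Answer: $- \frac{5377113}{4} \approx -1.3443 \cdot 10^{6}$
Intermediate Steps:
$v = 10$ ($v = 5 \cdot 2 = 10$)
$T{\left(R \right)} = \frac{1}{4}$ ($T{\left(R \right)} = -2 + \frac{\left(-3 + 0\right)^{2}}{4} = -2 + \frac{\left(-3\right)^{2}}{4} = -2 + \frac{1}{4} \cdot 9 = -2 + \frac{9}{4} = \frac{1}{4}$)
$B = -40$ ($B = 10 \left(-2 - 2\right) = 10 \left(-4\right) = -40$)
$5607 \left(T{\left(-1 \right)} + 6 B\right) = 5607 \left(\frac{1}{4} + 6 \left(-40\right)\right) = 5607 \left(\frac{1}{4} - 240\right) = 5607 \left(- \frac{959}{4}\right) = - \frac{5377113}{4}$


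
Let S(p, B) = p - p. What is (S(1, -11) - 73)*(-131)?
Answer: 9563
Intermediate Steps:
S(p, B) = 0
(S(1, -11) - 73)*(-131) = (0 - 73)*(-131) = -73*(-131) = 9563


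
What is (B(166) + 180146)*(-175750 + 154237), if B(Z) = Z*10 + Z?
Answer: -3914763636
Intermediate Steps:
B(Z) = 11*Z (B(Z) = 10*Z + Z = 11*Z)
(B(166) + 180146)*(-175750 + 154237) = (11*166 + 180146)*(-175750 + 154237) = (1826 + 180146)*(-21513) = 181972*(-21513) = -3914763636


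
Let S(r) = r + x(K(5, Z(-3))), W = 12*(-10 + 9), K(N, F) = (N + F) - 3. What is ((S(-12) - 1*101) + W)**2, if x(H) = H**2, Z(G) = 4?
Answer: 7921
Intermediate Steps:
K(N, F) = -3 + F + N (K(N, F) = (F + N) - 3 = -3 + F + N)
W = -12 (W = 12*(-1) = -12)
S(r) = 36 + r (S(r) = r + (-3 + 4 + 5)**2 = r + 6**2 = r + 36 = 36 + r)
((S(-12) - 1*101) + W)**2 = (((36 - 12) - 1*101) - 12)**2 = ((24 - 101) - 12)**2 = (-77 - 12)**2 = (-89)**2 = 7921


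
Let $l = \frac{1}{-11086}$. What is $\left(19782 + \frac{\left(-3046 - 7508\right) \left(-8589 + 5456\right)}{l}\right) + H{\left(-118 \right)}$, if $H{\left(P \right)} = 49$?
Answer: $-366566130821$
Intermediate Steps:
$l = - \frac{1}{11086} \approx -9.0204 \cdot 10^{-5}$
$\left(19782 + \frac{\left(-3046 - 7508\right) \left(-8589 + 5456\right)}{l}\right) + H{\left(-118 \right)} = \left(19782 + \frac{\left(-3046 - 7508\right) \left(-8589 + 5456\right)}{- \frac{1}{11086}}\right) + 49 = \left(19782 + \left(-10554\right) \left(-3133\right) \left(-11086\right)\right) + 49 = \left(19782 + 33065682 \left(-11086\right)\right) + 49 = \left(19782 - 366566150652\right) + 49 = -366566130870 + 49 = -366566130821$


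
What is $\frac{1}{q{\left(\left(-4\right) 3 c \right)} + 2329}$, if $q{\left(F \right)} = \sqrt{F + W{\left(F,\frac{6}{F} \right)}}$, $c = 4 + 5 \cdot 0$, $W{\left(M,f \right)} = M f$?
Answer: $\frac{2329}{5424283} - \frac{i \sqrt{42}}{5424283} \approx 0.00042937 - 1.1948 \cdot 10^{-6} i$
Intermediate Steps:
$c = 4$ ($c = 4 + 0 = 4$)
$q{\left(F \right)} = \sqrt{6 + F}$ ($q{\left(F \right)} = \sqrt{F + F \frac{6}{F}} = \sqrt{F + 6} = \sqrt{6 + F}$)
$\frac{1}{q{\left(\left(-4\right) 3 c \right)} + 2329} = \frac{1}{\sqrt{6 + \left(-4\right) 3 \cdot 4} + 2329} = \frac{1}{\sqrt{6 - 48} + 2329} = \frac{1}{\sqrt{-42} + 2329} = \frac{1}{i \sqrt{42} + 2329} = \frac{1}{2329 + i \sqrt{42}}$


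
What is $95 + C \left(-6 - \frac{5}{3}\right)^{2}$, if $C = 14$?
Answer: $\frac{8261}{9} \approx 917.89$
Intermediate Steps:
$95 + C \left(-6 - \frac{5}{3}\right)^{2} = 95 + 14 \left(-6 - \frac{5}{3}\right)^{2} = 95 + 14 \left(- \frac{23}{3}\right)^{2} = 95 + 14 \cdot \frac{529}{9} = 95 + \frac{7406}{9} = \frac{8261}{9}$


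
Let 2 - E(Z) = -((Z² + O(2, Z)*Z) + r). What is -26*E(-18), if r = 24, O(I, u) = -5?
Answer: -11440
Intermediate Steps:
E(Z) = 26 + Z² - 5*Z (E(Z) = 2 - (-1)*((Z² - 5*Z) + 24) = 2 - (-1)*(24 + Z² - 5*Z) = 2 - (-24 - Z² + 5*Z) = 2 + (24 + Z² - 5*Z) = 26 + Z² - 5*Z)
-26*E(-18) = -26*(26 + (-18)² - 5*(-18)) = -26*(26 + 324 + 90) = -26*440 = -11440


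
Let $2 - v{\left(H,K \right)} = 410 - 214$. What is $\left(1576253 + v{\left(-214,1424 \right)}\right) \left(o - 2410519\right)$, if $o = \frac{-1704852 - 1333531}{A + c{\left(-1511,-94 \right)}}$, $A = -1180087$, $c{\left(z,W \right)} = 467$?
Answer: $- \frac{4481513339919351423}{1179620} \approx -3.7991 \cdot 10^{12}$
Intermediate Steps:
$v{\left(H,K \right)} = -194$ ($v{\left(H,K \right)} = 2 - \left(410 - 214\right) = 2 - 196 = -194$)
$o = \frac{3038383}{1179620}$ ($o = \frac{-1704852 - 1333531}{-1180087 + 467} = - \frac{3038383}{-1179620} = \left(-3038383\right) \left(- \frac{1}{1179620}\right) = \frac{3038383}{1179620} \approx 2.5757$)
$\left(1576253 + v{\left(-214,1424 \right)}\right) \left(o - 2410519\right) = \left(1576253 - 194\right) \left(\frac{3038383}{1179620} - 2410519\right) = 1576059 \left(- \frac{2843493384397}{1179620}\right) = - \frac{4481513339919351423}{1179620}$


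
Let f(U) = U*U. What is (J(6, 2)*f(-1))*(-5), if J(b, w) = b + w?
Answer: -40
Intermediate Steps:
f(U) = U²
(J(6, 2)*f(-1))*(-5) = ((6 + 2)*(-1)²)*(-5) = (8*1)*(-5) = 8*(-5) = -40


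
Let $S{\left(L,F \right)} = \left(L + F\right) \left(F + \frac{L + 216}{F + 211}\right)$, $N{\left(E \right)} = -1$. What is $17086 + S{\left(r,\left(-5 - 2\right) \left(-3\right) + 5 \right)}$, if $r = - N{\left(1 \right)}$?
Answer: $\frac{1407205}{79} \approx 17813.0$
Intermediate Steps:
$r = 1$ ($r = \left(-1\right) \left(-1\right) = 1$)
$S{\left(L,F \right)} = \left(F + L\right) \left(F + \frac{216 + L}{211 + F}\right)$
$17086 + S{\left(r,\left(-5 - 2\right) \left(-3\right) + 5 \right)} = 17086 + \frac{\left(\left(-5 - 2\right) \left(-3\right) + 5\right)^{3} + 1^{2} + 211 \left(\left(-5 - 2\right) \left(-3\right) + 5\right)^{2} + 216 \left(\left(-5 - 2\right) \left(-3\right) + 5\right) + 216 \cdot 1 + 1 \left(\left(-5 - 2\right) \left(-3\right) + 5\right)^{2} + 212 \left(\left(-5 - 2\right) \left(-3\right) + 5\right) 1}{211 + \left(\left(-5 - 2\right) \left(-3\right) + 5\right)} = 17086 + \frac{\left(\left(-7\right) \left(-3\right) + 5\right)^{3} + 1 + 211 \left(\left(-7\right) \left(-3\right) + 5\right)^{2} + 216 \left(\left(-7\right) \left(-3\right) + 5\right) + 216 + 1 \left(\left(-7\right) \left(-3\right) + 5\right)^{2} + 212 \left(\left(-7\right) \left(-3\right) + 5\right) 1}{211 + \left(\left(-7\right) \left(-3\right) + 5\right)} = 17086 + \frac{\left(21 + 5\right)^{3} + 1 + 211 \left(21 + 5\right)^{2} + 216 \left(21 + 5\right) + 216 + 1 \left(21 + 5\right)^{2} + 212 \left(21 + 5\right) 1}{211 + \left(21 + 5\right)} = 17086 + \frac{26^{3} + 1 + 211 \cdot 26^{2} + 216 \cdot 26 + 216 + 1 \cdot 26^{2} + 212 \cdot 26 \cdot 1}{211 + 26} = 17086 + \frac{17576 + 1 + 211 \cdot 676 + 5616 + 216 + 1 \cdot 676 + 5512}{237} = 17086 + \frac{17576 + 1 + 142636 + 5616 + 216 + 676 + 5512}{237} = 17086 + \frac{1}{237} \cdot 172233 = 17086 + \frac{57411}{79} = \frac{1407205}{79}$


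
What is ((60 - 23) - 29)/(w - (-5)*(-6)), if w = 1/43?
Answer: -344/1289 ≈ -0.26687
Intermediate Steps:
w = 1/43 ≈ 0.023256
((60 - 23) - 29)/(w - (-5)*(-6)) = ((60 - 23) - 29)/(1/43 - (-5)*(-6)) = (37 - 29)/(1/43 - 1*30) = 8/(1/43 - 30) = 8/(-1289/43) = 8*(-43/1289) = -344/1289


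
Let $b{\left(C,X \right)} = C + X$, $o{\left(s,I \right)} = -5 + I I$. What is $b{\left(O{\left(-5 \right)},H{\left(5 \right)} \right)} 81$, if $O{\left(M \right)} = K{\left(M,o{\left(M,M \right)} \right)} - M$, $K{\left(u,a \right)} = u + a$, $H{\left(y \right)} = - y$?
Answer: $1215$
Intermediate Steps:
$o{\left(s,I \right)} = -5 + I^{2}$
$K{\left(u,a \right)} = a + u$
$O{\left(M \right)} = -5 + M^{2}$ ($O{\left(M \right)} = \left(\left(-5 + M^{2}\right) + M\right) - M = \left(-5 + M + M^{2}\right) - M = -5 + M^{2}$)
$b{\left(O{\left(-5 \right)},H{\left(5 \right)} \right)} 81 = \left(\left(-5 + \left(-5\right)^{2}\right) - 5\right) 81 = \left(\left(-5 + 25\right) - 5\right) 81 = \left(20 - 5\right) 81 = 15 \cdot 81 = 1215$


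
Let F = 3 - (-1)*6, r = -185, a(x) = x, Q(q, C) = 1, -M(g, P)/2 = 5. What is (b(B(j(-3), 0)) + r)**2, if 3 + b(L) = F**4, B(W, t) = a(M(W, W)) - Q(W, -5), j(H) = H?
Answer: 40615129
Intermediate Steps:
M(g, P) = -10 (M(g, P) = -2*5 = -10)
B(W, t) = -11 (B(W, t) = -10 - 1*1 = -10 - 1 = -11)
F = 9 (F = 3 - 1*(-6) = 3 + 6 = 9)
b(L) = 6558 (b(L) = -3 + 9**4 = -3 + 6561 = 6558)
(b(B(j(-3), 0)) + r)**2 = (6558 - 185)**2 = 6373**2 = 40615129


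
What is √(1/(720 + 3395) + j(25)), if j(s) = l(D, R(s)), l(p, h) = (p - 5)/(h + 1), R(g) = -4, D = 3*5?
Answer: I*√507959715/12345 ≈ 1.8257*I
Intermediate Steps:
D = 15
l(p, h) = (-5 + p)/(1 + h)
j(s) = -10/3 (j(s) = (-5 + 15)/(1 - 4) = 10/(-3) = -⅓*10 = -10/3)
√(1/(720 + 3395) + j(25)) = √(1/(720 + 3395) - 10/3) = √(1/4115 - 10/3) = √(-41147/12345) = I*√507959715/12345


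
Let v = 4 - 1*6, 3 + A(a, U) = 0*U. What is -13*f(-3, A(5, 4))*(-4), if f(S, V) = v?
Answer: -104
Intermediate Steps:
A(a, U) = -3 (A(a, U) = -3 + 0*U = -3 + 0 = -3)
v = -2 (v = 4 - 6 = -2)
f(S, V) = -2
-13*f(-3, A(5, 4))*(-4) = -13*(-2)*(-4) = 26*(-4) = -104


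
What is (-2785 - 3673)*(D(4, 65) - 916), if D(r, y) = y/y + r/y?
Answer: 384063718/65 ≈ 5.9087e+6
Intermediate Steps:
D(r, y) = 1 + r/y
(-2785 - 3673)*(D(4, 65) - 916) = (-2785 - 3673)*((4 + 65)/65 - 916) = -6458*((1/65)*69 - 916) = -6458*(69/65 - 916) = -6458*(-59471/65) = 384063718/65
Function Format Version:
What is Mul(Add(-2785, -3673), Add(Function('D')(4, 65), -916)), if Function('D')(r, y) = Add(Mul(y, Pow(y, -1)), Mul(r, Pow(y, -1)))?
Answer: Rational(384063718, 65) ≈ 5.9087e+6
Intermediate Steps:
Function('D')(r, y) = Add(1, Mul(r, Pow(y, -1)))
Mul(Add(-2785, -3673), Add(Function('D')(4, 65), -916)) = Mul(Add(-2785, -3673), Add(Mul(Pow(65, -1), Add(4, 65)), -916)) = Mul(-6458, Add(Mul(Rational(1, 65), 69), -916)) = Mul(-6458, Add(Rational(69, 65), -916)) = Mul(-6458, Rational(-59471, 65)) = Rational(384063718, 65)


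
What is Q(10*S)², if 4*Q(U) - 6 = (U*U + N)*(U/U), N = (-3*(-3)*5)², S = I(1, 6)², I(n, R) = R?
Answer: 17326720161/16 ≈ 1.0829e+9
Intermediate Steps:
S = 36 (S = 6² = 36)
N = 2025 (N = (9*5)² = 45² = 2025)
Q(U) = 2031/4 + U²/4 (Q(U) = 3/2 + ((U*U + 2025)*(U/U))/4 = 3/2 + ((U² + 2025)*1)/4 = 3/2 + ((2025 + U²)*1)/4 = 3/2 + (2025 + U²)/4 = 3/2 + (2025/4 + U²/4) = 2031/4 + U²/4)
Q(10*S)² = (2031/4 + (10*36)²/4)² = (2031/4 + (¼)*360²)² = (2031/4 + (¼)*129600)² = (2031/4 + 32400)² = (131631/4)² = 17326720161/16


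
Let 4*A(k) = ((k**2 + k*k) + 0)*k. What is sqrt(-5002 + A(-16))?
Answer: 5*I*sqrt(282) ≈ 83.964*I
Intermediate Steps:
A(k) = k**3/2 (A(k) = (((k**2 + k*k) + 0)*k)/4 = (((k**2 + k**2) + 0)*k)/4 = ((2*k**2 + 0)*k)/4 = ((2*k**2)*k)/4 = (2*k**3)/4 = k**3/2)
sqrt(-5002 + A(-16)) = sqrt(-5002 + (1/2)*(-16)**3) = sqrt(-5002 + (1/2)*(-4096)) = sqrt(-5002 - 2048) = sqrt(-7050) = 5*I*sqrt(282)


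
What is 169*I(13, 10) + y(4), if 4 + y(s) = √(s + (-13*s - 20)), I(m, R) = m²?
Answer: 28557 + 2*I*√17 ≈ 28557.0 + 8.2462*I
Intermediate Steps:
y(s) = -4 + √(-20 - 12*s) (y(s) = -4 + √(s + (-13*s - 20)) = -4 + √(s + (-20 - 13*s)) = -4 + √(-20 - 12*s))
169*I(13, 10) + y(4) = 169*13² + (-4 + 2*√(-5 - 3*4)) = 169*169 + (-4 + 2*√(-5 - 12)) = 28561 + (-4 + 2*√(-17)) = 28561 + (-4 + 2*(I*√17)) = 28561 + (-4 + 2*I*√17) = 28557 + 2*I*√17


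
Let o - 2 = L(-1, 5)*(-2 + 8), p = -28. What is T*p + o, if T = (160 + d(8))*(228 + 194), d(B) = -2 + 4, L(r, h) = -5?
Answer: -1914220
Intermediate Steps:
d(B) = 2
o = -28 (o = 2 - 5*(-2 + 8) = 2 - 5*6 = 2 - 30 = -28)
T = 68364 (T = (160 + 2)*(228 + 194) = 162*422 = 68364)
T*p + o = 68364*(-28) - 28 = -1914192 - 28 = -1914220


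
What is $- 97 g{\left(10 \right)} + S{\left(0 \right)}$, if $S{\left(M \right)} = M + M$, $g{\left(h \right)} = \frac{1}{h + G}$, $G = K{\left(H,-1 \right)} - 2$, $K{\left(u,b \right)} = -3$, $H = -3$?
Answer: $- \frac{97}{5} \approx -19.4$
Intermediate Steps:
$G = -5$ ($G = -3 - 2 = -5$)
$g{\left(h \right)} = \frac{1}{-5 + h}$ ($g{\left(h \right)} = \frac{1}{h - 5} = \frac{1}{-5 + h}$)
$S{\left(M \right)} = 2 M$
$- 97 g{\left(10 \right)} + S{\left(0 \right)} = - \frac{97}{-5 + 10} + 2 \cdot 0 = - \frac{97}{5} + 0 = - \frac{97}{5}$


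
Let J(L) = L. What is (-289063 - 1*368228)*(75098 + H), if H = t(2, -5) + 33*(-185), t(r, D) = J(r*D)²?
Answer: -45414207063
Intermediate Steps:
t(r, D) = D²*r² (t(r, D) = (r*D)² = (D*r)² = D²*r²)
H = -6005 (H = (-5)²*2² + 33*(-185) = 25*4 - 6105 = 100 - 6105 = -6005)
(-289063 - 1*368228)*(75098 + H) = (-289063 - 1*368228)*(75098 - 6005) = (-289063 - 368228)*69093 = -657291*69093 = -45414207063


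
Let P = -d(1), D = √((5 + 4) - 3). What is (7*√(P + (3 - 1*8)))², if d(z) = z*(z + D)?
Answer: -294 - 49*√6 ≈ -414.02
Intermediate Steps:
D = √6 (D = √(9 - 3) = √6 ≈ 2.4495)
d(z) = z*(z + √6)
P = -1 - √6 (P = -(1 + √6) = -1 - √6 ≈ -3.4495)
(7*√(P + (3 - 1*8)))² = (7*√((-1 - √6) + (3 - 1*8)))² = (7*√((-1 - √6) + (3 - 8)))² = (7*√((-1 - √6) - 5))² = (7*√(-6 - √6))² = -294 - 49*√6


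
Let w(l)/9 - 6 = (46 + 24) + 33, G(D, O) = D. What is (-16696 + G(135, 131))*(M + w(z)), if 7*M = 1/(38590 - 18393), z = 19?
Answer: -2296891460800/141379 ≈ -1.6246e+7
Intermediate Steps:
M = 1/141379 (M = 1/(7*(38590 - 18393)) = (⅐)/20197 = (⅐)*(1/20197) = 1/141379 ≈ 7.0732e-6)
w(l) = 981 (w(l) = 54 + 9*((46 + 24) + 33) = 54 + 9*(70 + 33) = 54 + 9*103 = 54 + 927 = 981)
(-16696 + G(135, 131))*(M + w(z)) = (-16696 + 135)*(1/141379 + 981) = -16561*138692800/141379 = -2296891460800/141379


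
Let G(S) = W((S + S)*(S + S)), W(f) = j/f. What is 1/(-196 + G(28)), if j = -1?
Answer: -3136/614657 ≈ -0.0051020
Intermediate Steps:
W(f) = -1/f
G(S) = -1/(4*S²) (G(S) = -1/((S + S)*(S + S)) = -1/((2*S)*(2*S)) = -1/(4*S²))
1/(-196 + G(28)) = 1/(-196 - ¼/28²) = 1/(-196 - ¼*1/784) = 1/(-196 - 1/3136) = 1/(-614657/3136) = -3136/614657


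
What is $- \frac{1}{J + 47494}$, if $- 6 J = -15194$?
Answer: $- \frac{3}{150079} \approx -1.9989 \cdot 10^{-5}$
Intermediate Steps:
$J = \frac{7597}{3}$ ($J = \left(- \frac{1}{6}\right) \left(-15194\right) = \frac{7597}{3} \approx 2532.3$)
$- \frac{1}{J + 47494} = - \frac{1}{\frac{7597}{3} + 47494} = - \frac{1}{\frac{150079}{3}} = \left(-1\right) \frac{3}{150079} = - \frac{3}{150079}$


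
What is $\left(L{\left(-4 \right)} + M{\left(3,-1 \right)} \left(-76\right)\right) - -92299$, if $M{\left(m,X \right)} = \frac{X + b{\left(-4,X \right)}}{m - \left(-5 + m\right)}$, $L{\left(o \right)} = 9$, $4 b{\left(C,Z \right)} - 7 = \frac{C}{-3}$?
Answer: $\frac{1384373}{15} \approx 92292.0$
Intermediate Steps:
$b{\left(C,Z \right)} = \frac{7}{4} - \frac{C}{12}$ ($b{\left(C,Z \right)} = \frac{7}{4} + \frac{C \frac{1}{-3}}{4} = \frac{7}{4} + \frac{C \left(- \frac{1}{3}\right)}{4} = \frac{7}{4} + \frac{\left(- \frac{1}{3}\right) C}{4} = \frac{7}{4} - \frac{C}{12}$)
$M{\left(m,X \right)} = \frac{5}{12} + \frac{X}{5}$ ($M{\left(m,X \right)} = \frac{X + \left(\frac{7}{4} - - \frac{1}{3}\right)}{m - \left(-5 + m\right)} = \frac{X + \left(\frac{7}{4} + \frac{1}{3}\right)}{5} = \left(X + \frac{25}{12}\right) \frac{1}{5} = \left(\frac{25}{12} + X\right) \frac{1}{5} = \frac{5}{12} + \frac{X}{5}$)
$\left(L{\left(-4 \right)} + M{\left(3,-1 \right)} \left(-76\right)\right) - -92299 = \left(9 + \left(\frac{5}{12} + \frac{1}{5} \left(-1\right)\right) \left(-76\right)\right) - -92299 = \left(9 + \left(\frac{5}{12} - \frac{1}{5}\right) \left(-76\right)\right) + 92299 = \left(9 + \frac{13}{60} \left(-76\right)\right) + 92299 = \left(9 - \frac{247}{15}\right) + 92299 = - \frac{112}{15} + 92299 = \frac{1384373}{15}$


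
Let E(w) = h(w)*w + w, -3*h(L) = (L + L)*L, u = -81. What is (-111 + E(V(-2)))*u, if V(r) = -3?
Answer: 7776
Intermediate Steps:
h(L) = -2*L²/3 (h(L) = -(L + L)*L/3 = -2*L*L/3 = -2*L²/3)
E(w) = w - 2*w³/3 (E(w) = (-2*w²/3)*w + w = -2*w³/3 + w = w - 2*w³/3)
(-111 + E(V(-2)))*u = (-111 + (-3 - ⅔*(-3)³))*(-81) = (-111 + (-3 - ⅔*(-27)))*(-81) = (-111 + (-3 + 18))*(-81) = (-111 + 15)*(-81) = -96*(-81) = 7776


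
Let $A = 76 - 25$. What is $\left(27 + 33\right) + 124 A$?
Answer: $6384$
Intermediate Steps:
$A = 51$ ($A = 76 - 25 = 51$)
$\left(27 + 33\right) + 124 A = \left(27 + 33\right) + 124 \cdot 51 = 60 + 6324 = 6384$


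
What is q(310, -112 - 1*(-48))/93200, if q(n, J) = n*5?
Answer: 31/1864 ≈ 0.016631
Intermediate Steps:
q(n, J) = 5*n
q(310, -112 - 1*(-48))/93200 = (5*310)/93200 = 1550*(1/93200) = 31/1864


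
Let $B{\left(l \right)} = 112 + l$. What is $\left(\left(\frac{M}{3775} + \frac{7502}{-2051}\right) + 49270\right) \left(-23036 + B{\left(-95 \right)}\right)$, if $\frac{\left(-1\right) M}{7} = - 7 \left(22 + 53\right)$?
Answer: $- \frac{351227054797335}{309701} \approx -1.1341 \cdot 10^{9}$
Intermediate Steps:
$M = 3675$ ($M = - 7 \left(- 7 \left(22 + 53\right)\right) = - 7 \left(\left(-7\right) 75\right) = \left(-7\right) \left(-525\right) = 3675$)
$\left(\left(\frac{M}{3775} + \frac{7502}{-2051}\right) + 49270\right) \left(-23036 + B{\left(-95 \right)}\right) = \left(\left(\frac{3675}{3775} + \frac{7502}{-2051}\right) + 49270\right) \left(-23036 + \left(112 - 95\right)\right) = \left(\left(3675 \cdot \frac{1}{3775} + 7502 \left(- \frac{1}{2051}\right)\right) + 49270\right) \left(-23036 + 17\right) = \left(\left(\frac{147}{151} - \frac{7502}{2051}\right) + 49270\right) \left(-23019\right) = \left(- \frac{831305}{309701} + 49270\right) \left(-23019\right) = \frac{15258136965}{309701} \left(-23019\right) = - \frac{351227054797335}{309701}$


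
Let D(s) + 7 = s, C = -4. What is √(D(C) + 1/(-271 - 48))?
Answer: 3*I*√124410/319 ≈ 3.3171*I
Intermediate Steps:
D(s) = -7 + s
√(D(C) + 1/(-271 - 48)) = √((-7 - 4) + 1/(-271 - 48)) = √(-11 + 1/(-319)) = √(-11 - 1/319) = √(-3510/319) = 3*I*√124410/319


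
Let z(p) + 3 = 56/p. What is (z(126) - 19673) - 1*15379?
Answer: -315491/9 ≈ -35055.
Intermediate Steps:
z(p) = -3 + 56/p
(z(126) - 19673) - 1*15379 = ((-3 + 56/126) - 19673) - 1*15379 = ((-3 + 56*(1/126)) - 19673) - 15379 = ((-3 + 4/9) - 19673) - 15379 = (-23/9 - 19673) - 15379 = -177080/9 - 15379 = -315491/9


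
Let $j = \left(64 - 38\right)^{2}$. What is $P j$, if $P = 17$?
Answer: $11492$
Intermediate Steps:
$j = 676$ ($j = 26^{2} = 676$)
$P j = 17 \cdot 676 = 11492$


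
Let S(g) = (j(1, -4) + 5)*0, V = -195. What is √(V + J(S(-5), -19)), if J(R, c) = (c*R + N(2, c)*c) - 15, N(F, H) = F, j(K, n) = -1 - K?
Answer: 2*I*√62 ≈ 15.748*I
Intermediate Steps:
S(g) = 0 (S(g) = ((-1 - 1*1) + 5)*0 = ((-1 - 1) + 5)*0 = (-2 + 5)*0 = 3*0 = 0)
J(R, c) = -15 + 2*c + R*c (J(R, c) = (c*R + 2*c) - 15 = (R*c + 2*c) - 15 = (2*c + R*c) - 15 = -15 + 2*c + R*c)
√(V + J(S(-5), -19)) = √(-195 + (-15 + 2*(-19) + 0*(-19))) = √(-195 + (-15 - 38 + 0)) = √(-195 - 53) = √(-248) = 2*I*√62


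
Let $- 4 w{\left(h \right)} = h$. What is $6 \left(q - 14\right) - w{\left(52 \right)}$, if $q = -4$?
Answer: $-95$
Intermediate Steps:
$w{\left(h \right)} = - \frac{h}{4}$
$6 \left(q - 14\right) - w{\left(52 \right)} = 6 \left(-4 - 14\right) - \left(- \frac{1}{4}\right) 52 = 6 \left(-18\right) - -13 = -108 + 13 = -95$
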